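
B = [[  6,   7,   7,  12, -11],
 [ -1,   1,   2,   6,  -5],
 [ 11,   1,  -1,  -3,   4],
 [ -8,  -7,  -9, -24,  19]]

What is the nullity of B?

Row reduce to echelon form.
R2 ← R2 + (1/6)·R1: [0, 13/6, 19/6, 8, -41/6]
R3 ← R3 − (11/6)·R1: [0, -71/6, -83/6, -25, 145/6]
R4 ← R4 + (4/3)·R1: [0, 7/3, 1/3, -8, 13/3]
R3 ← R3 + (71/13)·R2: [0, 0, 45/13, 243/13, -171/13]
R4 ← R4 − (14/13)·R2: [0, 0, -40/13, -216/13, 152/13]
R4 ← R4 + (8/9)·R3: [0, 0, 0, 0, 0]
3 nonzero rows, so rank(B) = 3.
B has 5 columns; by rank–nullity, nullity = 5 − 3 = 2.

2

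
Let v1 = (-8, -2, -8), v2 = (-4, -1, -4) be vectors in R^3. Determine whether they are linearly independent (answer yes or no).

no

Form the matrix with these vectors as rows and row reduce.
R2 ← R2 − (1/2)·R1: [0, 0, 0]
1 nonzero row, so the 2 vectors span a space of dimension 1.
Since 1 < 2, the vectors are linearly dependent.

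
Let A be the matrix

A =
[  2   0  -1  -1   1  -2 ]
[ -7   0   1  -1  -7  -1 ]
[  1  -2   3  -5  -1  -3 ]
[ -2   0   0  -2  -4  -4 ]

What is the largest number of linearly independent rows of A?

Row reduce to echelon form.
R2 ← R2 + (7/2)·R1: [0, 0, -5/2, -9/2, -7/2, -8]
R3 ← R3 − (1/2)·R1: [0, -2, 7/2, -9/2, -3/2, -2]
R4 ← R4 + R1: [0, 0, -1, -3, -3, -6]
Swap R2 ↔ R3
R4 ← R4 − (2/5)·R3: [0, 0, 0, -6/5, -8/5, -14/5]
Echelon form has 4 nonzero rows, so rank(A) = 4.
The rank gives the maximum number of linearly independent rows: 4.

4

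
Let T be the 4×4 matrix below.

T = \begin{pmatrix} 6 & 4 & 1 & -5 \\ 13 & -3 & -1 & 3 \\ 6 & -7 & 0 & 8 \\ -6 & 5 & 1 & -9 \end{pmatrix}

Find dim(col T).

4

Row reduce to echelon form.
R2 ← R2 − (13/6)·R1: [0, -35/3, -19/6, 83/6]
R3 ← R3 − R1: [0, -11, -1, 13]
R4 ← R4 + R1: [0, 9, 2, -14]
R3 ← R3 − (33/35)·R2: [0, 0, 139/70, -3/70]
R4 ← R4 + (27/35)·R2: [0, 0, -31/70, -233/70]
R4 ← R4 + (31/139)·R3: [0, 0, 0, -464/139]
Echelon form has 4 nonzero rows, so rank(T) = 4.
The column space has dimension equal to the rank: 4.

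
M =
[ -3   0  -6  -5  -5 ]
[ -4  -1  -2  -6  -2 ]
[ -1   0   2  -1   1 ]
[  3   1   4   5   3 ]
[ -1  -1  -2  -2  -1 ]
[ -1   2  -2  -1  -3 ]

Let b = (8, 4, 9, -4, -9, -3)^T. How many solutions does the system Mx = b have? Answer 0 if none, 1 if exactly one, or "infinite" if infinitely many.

Row reduce the augmented matrix [M | b].
R2 ← R2 − (4/3)·R1: [0, -1, 6, 2/3, 14/3, -20/3]
R3 ← R3 − (1/3)·R1: [0, 0, 4, 2/3, 8/3, 19/3]
R4 ← R4 + R1: [0, 1, -2, 0, -2, 4]
R5 ← R5 − (1/3)·R1: [0, -1, 0, -1/3, 2/3, -35/3]
R6 ← R6 − (1/3)·R1: [0, 2, 0, 2/3, -4/3, -17/3]
R4 ← R4 + R2: [0, 0, 4, 2/3, 8/3, -8/3]
R5 ← R5 − R2: [0, 0, -6, -1, -4, -5]
R6 ← R6 + (2)·R2: [0, 0, 12, 2, 8, -19]
R4 ← R4 − R3: [0, 0, 0, 0, 0, -9]
R5 ← R5 + (3/2)·R3: [0, 0, 0, 0, 0, 9/2]
R6 ← R6 − (3)·R3: [0, 0, 0, 0, 0, -38]
R5 ← R5 + (1/2)·R4: [0, 0, 0, 0, 0, 0]
R6 ← R6 − (38/9)·R4: [0, 0, 0, 0, 0, 0]
The echelon form has 4 nonzero rows; the last pivot sits in the augmented column, so rank(M) = 3 but rank([M|b]) = 4.
Since the ranks differ, the system is inconsistent.
It has no solutions.

0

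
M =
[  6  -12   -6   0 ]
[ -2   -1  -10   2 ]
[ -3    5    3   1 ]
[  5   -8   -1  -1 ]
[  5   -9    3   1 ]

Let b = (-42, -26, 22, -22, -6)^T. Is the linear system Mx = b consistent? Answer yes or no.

Row reduce the augmented matrix [M | b].
R2 ← R2 + (1/3)·R1: [0, -5, -12, 2, -40]
R3 ← R3 + (1/2)·R1: [0, -1, 0, 1, 1]
R4 ← R4 − (5/6)·R1: [0, 2, 4, -1, 13]
R5 ← R5 − (5/6)·R1: [0, 1, 8, 1, 29]
R3 ← R3 − (1/5)·R2: [0, 0, 12/5, 3/5, 9]
R4 ← R4 + (2/5)·R2: [0, 0, -4/5, -1/5, -3]
R5 ← R5 + (1/5)·R2: [0, 0, 28/5, 7/5, 21]
R4 ← R4 + (1/3)·R3: [0, 0, 0, 0, 0]
R5 ← R5 − (7/3)·R3: [0, 0, 0, 0, 0]
The echelon form has 3 nonzero rows, and every pivot lies in the first 4 columns, so rank(M) = rank([M|b]) = 3.
The system is consistent.

yes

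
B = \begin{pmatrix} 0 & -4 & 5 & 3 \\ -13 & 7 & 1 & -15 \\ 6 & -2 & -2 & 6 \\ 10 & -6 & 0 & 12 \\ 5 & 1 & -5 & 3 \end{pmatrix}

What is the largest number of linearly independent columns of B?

2

Row reduce to echelon form.
Swap R1 ↔ R2
R3 ← R3 + (6/13)·R1: [0, 16/13, -20/13, -12/13]
R4 ← R4 + (10/13)·R1: [0, -8/13, 10/13, 6/13]
R5 ← R5 + (5/13)·R1: [0, 48/13, -60/13, -36/13]
R3 ← R3 + (4/13)·R2: [0, 0, 0, 0]
R4 ← R4 − (2/13)·R2: [0, 0, 0, 0]
R5 ← R5 + (12/13)·R2: [0, 0, 0, 0]
Echelon form has 2 nonzero rows, so rank(B) = 2.
The rank gives the maximum number of linearly independent columns: 2.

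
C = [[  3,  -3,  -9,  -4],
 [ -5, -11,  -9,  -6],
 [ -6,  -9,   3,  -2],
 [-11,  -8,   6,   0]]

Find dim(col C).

3

Row reduce to echelon form.
R2 ← R2 + (5/3)·R1: [0, -16, -24, -38/3]
R3 ← R3 + (2)·R1: [0, -15, -15, -10]
R4 ← R4 + (11/3)·R1: [0, -19, -27, -44/3]
R3 ← R3 − (15/16)·R2: [0, 0, 15/2, 15/8]
R4 ← R4 − (19/16)·R2: [0, 0, 3/2, 3/8]
R4 ← R4 − (1/5)·R3: [0, 0, 0, 0]
Echelon form has 3 nonzero rows, so rank(C) = 3.
The column space has dimension equal to the rank: 3.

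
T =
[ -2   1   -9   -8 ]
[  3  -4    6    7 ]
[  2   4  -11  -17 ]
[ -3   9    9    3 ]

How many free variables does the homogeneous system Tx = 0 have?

1

Row reduce to echelon form.
R2 ← R2 + (3/2)·R1: [0, -5/2, -15/2, -5]
R3 ← R3 + R1: [0, 5, -20, -25]
R4 ← R4 − (3/2)·R1: [0, 15/2, 45/2, 15]
R3 ← R3 + (2)·R2: [0, 0, -35, -35]
R4 ← R4 + (3)·R2: [0, 0, 0, 0]
3 nonzero rows, so rank(T) = 3.
T has 4 columns; by rank–nullity, nullity = 4 − 3 = 1.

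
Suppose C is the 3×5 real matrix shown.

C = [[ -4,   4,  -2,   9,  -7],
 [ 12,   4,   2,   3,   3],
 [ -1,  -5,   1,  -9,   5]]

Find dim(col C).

2

Row reduce to echelon form.
R2 ← R2 + (3)·R1: [0, 16, -4, 30, -18]
R3 ← R3 − (1/4)·R1: [0, -6, 3/2, -45/4, 27/4]
R3 ← R3 + (3/8)·R2: [0, 0, 0, 0, 0]
Echelon form has 2 nonzero rows, so rank(C) = 2.
The column space has dimension equal to the rank: 2.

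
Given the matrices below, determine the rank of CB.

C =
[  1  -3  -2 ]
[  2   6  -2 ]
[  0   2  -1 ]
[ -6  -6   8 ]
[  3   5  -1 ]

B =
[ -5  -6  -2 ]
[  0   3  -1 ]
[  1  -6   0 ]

3

First compute CB:
[[ -7,  -3,   1],
 [-12,  18, -10],
 [ -1,  12,  -2],
 [ 38, -30,  18],
 [-16,   3, -11]]
Now row reduce the product.
R2 ← R2 − (12/7)·R1: [0, 162/7, -82/7]
R3 ← R3 − (1/7)·R1: [0, 87/7, -15/7]
R4 ← R4 + (38/7)·R1: [0, -324/7, 164/7]
R5 ← R5 − (16/7)·R1: [0, 69/7, -93/7]
R3 ← R3 − (29/54)·R2: [0, 0, 112/27]
R4 ← R4 + (2)·R2: [0, 0, 0]
R5 ← R5 − (23/54)·R2: [0, 0, -224/27]
R5 ← R5 + (2)·R3: [0, 0, 0]
3 nonzero rows, so rank(CB) = 3.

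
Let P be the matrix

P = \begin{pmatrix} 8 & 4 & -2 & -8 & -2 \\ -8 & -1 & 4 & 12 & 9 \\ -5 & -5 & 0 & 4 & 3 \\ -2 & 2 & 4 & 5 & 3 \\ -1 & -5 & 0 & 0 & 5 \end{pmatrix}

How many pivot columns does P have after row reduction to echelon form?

Row reduce to echelon form.
R2 ← R2 + R1: [0, 3, 2, 4, 7]
R3 ← R3 + (5/8)·R1: [0, -5/2, -5/4, -1, 7/4]
R4 ← R4 + (1/4)·R1: [0, 3, 7/2, 3, 5/2]
R5 ← R5 + (1/8)·R1: [0, -9/2, -1/4, -1, 19/4]
R3 ← R3 + (5/6)·R2: [0, 0, 5/12, 7/3, 91/12]
R4 ← R4 − R2: [0, 0, 3/2, -1, -9/2]
R5 ← R5 + (3/2)·R2: [0, 0, 11/4, 5, 61/4]
R4 ← R4 − (18/5)·R3: [0, 0, 0, -47/5, -159/5]
R5 ← R5 − (33/5)·R3: [0, 0, 0, -52/5, -174/5]
R5 ← R5 − (52/47)·R4: [0, 0, 0, 0, 18/47]
Echelon form has 5 nonzero rows, so rank(P) = 5.
Each nonzero row contributes one pivot column: 5 pivot columns.

5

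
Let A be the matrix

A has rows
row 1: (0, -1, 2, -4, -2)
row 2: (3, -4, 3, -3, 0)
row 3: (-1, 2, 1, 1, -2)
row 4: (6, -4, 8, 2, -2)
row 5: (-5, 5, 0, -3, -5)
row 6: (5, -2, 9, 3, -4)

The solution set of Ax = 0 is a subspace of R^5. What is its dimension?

2

Row reduce to echelon form.
Swap R1 ↔ R2
R3 ← R3 + (1/3)·R1: [0, 2/3, 2, 0, -2]
R4 ← R4 − (2)·R1: [0, 4, 2, 8, -2]
R5 ← R5 + (5/3)·R1: [0, -5/3, 5, -8, -5]
R6 ← R6 − (5/3)·R1: [0, 14/3, 4, 8, -4]
R3 ← R3 + (2/3)·R2: [0, 0, 10/3, -8/3, -10/3]
R4 ← R4 + (4)·R2: [0, 0, 10, -8, -10]
R5 ← R5 − (5/3)·R2: [0, 0, 5/3, -4/3, -5/3]
R6 ← R6 + (14/3)·R2: [0, 0, 40/3, -32/3, -40/3]
R4 ← R4 − (3)·R3: [0, 0, 0, 0, 0]
R5 ← R5 − (1/2)·R3: [0, 0, 0, 0, 0]
R6 ← R6 − (4)·R3: [0, 0, 0, 0, 0]
3 nonzero rows, so rank(A) = 3.
A has 5 columns; by rank–nullity, nullity = 5 − 3 = 2.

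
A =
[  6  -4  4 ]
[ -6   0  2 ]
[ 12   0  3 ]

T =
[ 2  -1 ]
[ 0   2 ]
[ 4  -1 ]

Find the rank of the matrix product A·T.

2

First compute AT:
[[ 28, -18],
 [ -4,   4],
 [ 36, -15]]
Now row reduce the product.
R2 ← R2 + (1/7)·R1: [0, 10/7]
R3 ← R3 − (9/7)·R1: [0, 57/7]
R3 ← R3 − (57/10)·R2: [0, 0]
2 nonzero rows, so rank(AT) = 2.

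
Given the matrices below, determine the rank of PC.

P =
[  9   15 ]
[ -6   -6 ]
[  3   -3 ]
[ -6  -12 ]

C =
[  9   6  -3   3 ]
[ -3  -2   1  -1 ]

1

First compute PC:
[[ 36,  24, -12,  12],
 [-36, -24,  12, -12],
 [ 36,  24, -12,  12],
 [-18, -12,   6,  -6]]
Now row reduce the product.
R2 ← R2 + R1: [0, 0, 0, 0]
R3 ← R3 − R1: [0, 0, 0, 0]
R4 ← R4 + (1/2)·R1: [0, 0, 0, 0]
1 nonzero row, so rank(PC) = 1.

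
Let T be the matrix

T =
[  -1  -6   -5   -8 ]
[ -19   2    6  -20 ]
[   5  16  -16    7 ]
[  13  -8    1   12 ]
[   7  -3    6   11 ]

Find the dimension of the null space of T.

Row reduce to echelon form.
R2 ← R2 − (19)·R1: [0, 116, 101, 132]
R3 ← R3 + (5)·R1: [0, -14, -41, -33]
R4 ← R4 + (13)·R1: [0, -86, -64, -92]
R5 ← R5 + (7)·R1: [0, -45, -29, -45]
R3 ← R3 + (7/58)·R2: [0, 0, -1671/58, -495/29]
R4 ← R4 + (43/58)·R2: [0, 0, 631/58, 170/29]
R5 ← R5 + (45/116)·R2: [0, 0, 1181/116, 180/29]
R4 ← R4 + (631/1671)·R3: [0, 0, 0, -325/557]
R5 ← R5 + (1181/3342)·R3: [0, 0, 0, 195/1114]
R5 ← R5 + (3/10)·R4: [0, 0, 0, 0]
4 nonzero rows, so rank(T) = 4.
T has 4 columns; by rank–nullity, nullity = 4 − 4 = 0.

0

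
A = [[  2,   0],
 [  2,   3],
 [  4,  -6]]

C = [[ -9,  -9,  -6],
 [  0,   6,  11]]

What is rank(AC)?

First compute AC:
[[-18, -18, -12],
 [-18,   0,  21],
 [-36, -72, -90]]
Now row reduce the product.
R2 ← R2 − R1: [0, 18, 33]
R3 ← R3 − (2)·R1: [0, -36, -66]
R3 ← R3 + (2)·R2: [0, 0, 0]
2 nonzero rows, so rank(AC) = 2.

2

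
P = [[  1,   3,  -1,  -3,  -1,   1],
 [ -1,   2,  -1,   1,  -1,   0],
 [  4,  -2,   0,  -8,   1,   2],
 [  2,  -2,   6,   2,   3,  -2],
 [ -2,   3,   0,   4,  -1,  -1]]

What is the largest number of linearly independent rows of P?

Row reduce to echelon form.
R2 ← R2 + R1: [0, 5, -2, -2, -2, 1]
R3 ← R3 − (4)·R1: [0, -14, 4, 4, 5, -2]
R4 ← R4 − (2)·R1: [0, -8, 8, 8, 5, -4]
R5 ← R5 + (2)·R1: [0, 9, -2, -2, -3, 1]
R3 ← R3 + (14/5)·R2: [0, 0, -8/5, -8/5, -3/5, 4/5]
R4 ← R4 + (8/5)·R2: [0, 0, 24/5, 24/5, 9/5, -12/5]
R5 ← R5 − (9/5)·R2: [0, 0, 8/5, 8/5, 3/5, -4/5]
R4 ← R4 + (3)·R3: [0, 0, 0, 0, 0, 0]
R5 ← R5 + R3: [0, 0, 0, 0, 0, 0]
Echelon form has 3 nonzero rows, so rank(P) = 3.
The rank gives the maximum number of linearly independent rows: 3.

3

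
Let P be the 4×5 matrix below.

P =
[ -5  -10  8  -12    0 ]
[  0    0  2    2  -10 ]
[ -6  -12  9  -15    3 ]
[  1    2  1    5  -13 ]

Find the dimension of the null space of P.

3

Row reduce to echelon form.
R3 ← R3 − (6/5)·R1: [0, 0, -3/5, -3/5, 3]
R4 ← R4 + (1/5)·R1: [0, 0, 13/5, 13/5, -13]
R3 ← R3 + (3/10)·R2: [0, 0, 0, 0, 0]
R4 ← R4 − (13/10)·R2: [0, 0, 0, 0, 0]
2 nonzero rows, so rank(P) = 2.
P has 5 columns; by rank–nullity, nullity = 5 − 2 = 3.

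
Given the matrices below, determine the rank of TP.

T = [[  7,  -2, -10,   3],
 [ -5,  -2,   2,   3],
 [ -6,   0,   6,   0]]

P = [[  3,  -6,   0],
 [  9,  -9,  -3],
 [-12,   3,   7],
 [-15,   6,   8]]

2

First compute TP:
[[ 78, -36, -40],
 [-102,  72,  44],
 [-90,  54,  42]]
Now row reduce the product.
R2 ← R2 + (17/13)·R1: [0, 324/13, -108/13]
R3 ← R3 + (15/13)·R1: [0, 162/13, -54/13]
R3 ← R3 − (1/2)·R2: [0, 0, 0]
2 nonzero rows, so rank(TP) = 2.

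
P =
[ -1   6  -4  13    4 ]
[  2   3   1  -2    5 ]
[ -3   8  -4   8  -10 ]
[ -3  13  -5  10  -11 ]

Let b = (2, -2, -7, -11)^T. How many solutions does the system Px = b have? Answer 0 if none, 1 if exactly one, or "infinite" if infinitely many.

infinite

Row reduce the augmented matrix [P | b].
R2 ← R2 + (2)·R1: [0, 15, -7, 24, 13, 2]
R3 ← R3 − (3)·R1: [0, -10, 8, -31, -22, -13]
R4 ← R4 − (3)·R1: [0, -5, 7, -29, -23, -17]
R3 ← R3 + (2/3)·R2: [0, 0, 10/3, -15, -40/3, -35/3]
R4 ← R4 + (1/3)·R2: [0, 0, 14/3, -21, -56/3, -49/3]
R4 ← R4 − (7/5)·R3: [0, 0, 0, 0, 0, 0]
The echelon form has 3 nonzero rows, and every pivot lies in the first 5 columns, so rank(P) = rank([P|b]) = 3.
The system is consistent.
rank = 3 < 5 unknowns, so there are infinitely many solutions.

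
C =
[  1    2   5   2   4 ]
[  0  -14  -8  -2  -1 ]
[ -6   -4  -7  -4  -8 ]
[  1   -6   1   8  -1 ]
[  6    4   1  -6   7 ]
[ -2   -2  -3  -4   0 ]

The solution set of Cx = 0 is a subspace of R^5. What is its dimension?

0

Row reduce to echelon form.
R3 ← R3 + (6)·R1: [0, 8, 23, 8, 16]
R4 ← R4 − R1: [0, -8, -4, 6, -5]
R5 ← R5 − (6)·R1: [0, -8, -29, -18, -17]
R6 ← R6 + (2)·R1: [0, 2, 7, 0, 8]
R3 ← R3 + (4/7)·R2: [0, 0, 129/7, 48/7, 108/7]
R4 ← R4 − (4/7)·R2: [0, 0, 4/7, 50/7, -31/7]
R5 ← R5 − (4/7)·R2: [0, 0, -171/7, -118/7, -115/7]
R6 ← R6 + (1/7)·R2: [0, 0, 41/7, -2/7, 55/7]
R4 ← R4 − (4/129)·R3: [0, 0, 0, 298/43, -211/43]
R5 ← R5 + (57/43)·R3: [0, 0, 0, -334/43, 173/43]
R6 ← R6 − (41/129)·R3: [0, 0, 0, -106/43, 127/43]
R5 ← R5 + (167/149)·R4: [0, 0, 0, 0, -220/149]
R6 ← R6 + (53/149)·R4: [0, 0, 0, 0, 180/149]
R6 ← R6 + (9/11)·R5: [0, 0, 0, 0, 0]
5 nonzero rows, so rank(C) = 5.
C has 5 columns; by rank–nullity, nullity = 5 − 5 = 0.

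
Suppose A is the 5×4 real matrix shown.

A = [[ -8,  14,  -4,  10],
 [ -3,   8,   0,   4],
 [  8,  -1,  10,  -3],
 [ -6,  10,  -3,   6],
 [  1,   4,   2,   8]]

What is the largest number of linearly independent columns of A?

Row reduce to echelon form.
R2 ← R2 − (3/8)·R1: [0, 11/4, 3/2, 1/4]
R3 ← R3 + R1: [0, 13, 6, 7]
R4 ← R4 − (3/4)·R1: [0, -1/2, 0, -3/2]
R5 ← R5 + (1/8)·R1: [0, 23/4, 3/2, 37/4]
R3 ← R3 − (52/11)·R2: [0, 0, -12/11, 64/11]
R4 ← R4 + (2/11)·R2: [0, 0, 3/11, -16/11]
R5 ← R5 − (23/11)·R2: [0, 0, -18/11, 96/11]
R4 ← R4 + (1/4)·R3: [0, 0, 0, 0]
R5 ← R5 − (3/2)·R3: [0, 0, 0, 0]
Echelon form has 3 nonzero rows, so rank(A) = 3.
The rank gives the maximum number of linearly independent columns: 3.

3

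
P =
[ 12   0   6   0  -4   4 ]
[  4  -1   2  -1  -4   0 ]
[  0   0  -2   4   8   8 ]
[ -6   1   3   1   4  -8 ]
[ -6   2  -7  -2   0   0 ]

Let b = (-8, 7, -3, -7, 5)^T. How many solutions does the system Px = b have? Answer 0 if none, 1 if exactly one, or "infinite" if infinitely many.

Row reduce the augmented matrix [P | b].
R2 ← R2 − (1/3)·R1: [0, -1, 0, -1, -8/3, -4/3, 29/3]
R4 ← R4 + (1/2)·R1: [0, 1, 6, 1, 2, -6, -11]
R5 ← R5 + (1/2)·R1: [0, 2, -4, -2, -2, 2, 1]
R4 ← R4 + R2: [0, 0, 6, 0, -2/3, -22/3, -4/3]
R5 ← R5 + (2)·R2: [0, 0, -4, -4, -22/3, -2/3, 61/3]
R4 ← R4 + (3)·R3: [0, 0, 0, 12, 70/3, 50/3, -31/3]
R5 ← R5 − (2)·R3: [0, 0, 0, -12, -70/3, -50/3, 79/3]
R5 ← R5 + R4: [0, 0, 0, 0, 0, 0, 16]
The echelon form has 5 nonzero rows; the last pivot sits in the augmented column, so rank(P) = 4 but rank([P|b]) = 5.
Since the ranks differ, the system is inconsistent.
It has no solutions.

0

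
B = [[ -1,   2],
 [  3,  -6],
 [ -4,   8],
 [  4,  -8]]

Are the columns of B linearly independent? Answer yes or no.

Row reduce B to echelon form.
R2 ← R2 + (3)·R1: [0, 0]
R3 ← R3 − (4)·R1: [0, 0]
R4 ← R4 + (4)·R1: [0, 0]
1 pivot among 2 columns.
Only 1 < 2 pivot columns, so the columns are linearly dependent.

no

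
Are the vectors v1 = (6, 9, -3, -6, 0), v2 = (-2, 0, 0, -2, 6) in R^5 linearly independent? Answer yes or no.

yes

Form the matrix with these vectors as rows and row reduce.
R2 ← R2 + (1/3)·R1: [0, 3, -1, -4, 6]
2 nonzero rows, so the 2 vectors span a space of dimension 2.
Since 2 = 2, the vectors are linearly independent.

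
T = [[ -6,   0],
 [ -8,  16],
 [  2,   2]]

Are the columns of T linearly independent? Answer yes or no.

Row reduce T to echelon form.
R2 ← R2 − (4/3)·R1: [0, 16]
R3 ← R3 + (1/3)·R1: [0, 2]
R3 ← R3 − (1/8)·R2: [0, 0]
2 pivots among 2 columns.
Every column is a pivot column, so the columns are linearly independent.

yes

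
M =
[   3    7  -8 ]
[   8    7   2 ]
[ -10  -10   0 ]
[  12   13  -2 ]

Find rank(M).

2

Row reduce to echelon form.
R2 ← R2 − (8/3)·R1: [0, -35/3, 70/3]
R3 ← R3 + (10/3)·R1: [0, 40/3, -80/3]
R4 ← R4 − (4)·R1: [0, -15, 30]
R3 ← R3 + (8/7)·R2: [0, 0, 0]
R4 ← R4 − (9/7)·R2: [0, 0, 0]
Echelon form has 2 nonzero rows, so rank(M) = 2.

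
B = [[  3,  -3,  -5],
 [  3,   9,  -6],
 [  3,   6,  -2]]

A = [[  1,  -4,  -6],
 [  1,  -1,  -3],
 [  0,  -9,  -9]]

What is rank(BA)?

First compute BA:
[[  0,  36,  36],
 [ 12,  33,   9],
 [  9,   0, -18]]
Now row reduce the product.
Swap R1 ↔ R2
R3 ← R3 − (3/4)·R1: [0, -99/4, -99/4]
R3 ← R3 + (11/16)·R2: [0, 0, 0]
2 nonzero rows, so rank(BA) = 2.

2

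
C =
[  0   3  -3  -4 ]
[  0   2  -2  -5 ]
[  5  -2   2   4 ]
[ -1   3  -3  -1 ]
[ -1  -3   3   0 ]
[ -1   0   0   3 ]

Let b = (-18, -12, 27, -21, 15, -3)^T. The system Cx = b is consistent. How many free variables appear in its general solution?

1

Row reduce the augmented matrix [C | b].
Swap R1 ↔ R3
R4 ← R4 + (1/5)·R1: [0, 13/5, -13/5, -1/5, -78/5]
R5 ← R5 + (1/5)·R1: [0, -17/5, 17/5, 4/5, 102/5]
R6 ← R6 + (1/5)·R1: [0, -2/5, 2/5, 19/5, 12/5]
R3 ← R3 − (3/2)·R2: [0, 0, 0, 7/2, 0]
R4 ← R4 − (13/10)·R2: [0, 0, 0, 63/10, 0]
R5 ← R5 + (17/10)·R2: [0, 0, 0, -77/10, 0]
R6 ← R6 + (1/5)·R2: [0, 0, 0, 14/5, 0]
R4 ← R4 − (9/5)·R3: [0, 0, 0, 0, 0]
R5 ← R5 + (11/5)·R3: [0, 0, 0, 0, 0]
R6 ← R6 − (4/5)·R3: [0, 0, 0, 0, 0]
The echelon form has 3 nonzero rows, and every pivot lies in the first 4 columns, so rank(C) = rank([C|b]) = 3.
The system is consistent.
Free variables = (unknowns) − (rank) = 4 − 3 = 1.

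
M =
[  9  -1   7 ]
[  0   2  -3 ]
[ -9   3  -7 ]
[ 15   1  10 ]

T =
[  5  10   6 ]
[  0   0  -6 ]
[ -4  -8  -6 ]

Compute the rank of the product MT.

2

First compute MT:
[[ 17,  34,  18],
 [ 12,  24,   6],
 [-17, -34, -30],
 [ 35,  70,  24]]
Now row reduce the product.
R2 ← R2 − (12/17)·R1: [0, 0, -114/17]
R3 ← R3 + R1: [0, 0, -12]
R4 ← R4 − (35/17)·R1: [0, 0, -222/17]
R3 ← R3 − (34/19)·R2: [0, 0, 0]
R4 ← R4 − (37/19)·R2: [0, 0, 0]
2 nonzero rows, so rank(MT) = 2.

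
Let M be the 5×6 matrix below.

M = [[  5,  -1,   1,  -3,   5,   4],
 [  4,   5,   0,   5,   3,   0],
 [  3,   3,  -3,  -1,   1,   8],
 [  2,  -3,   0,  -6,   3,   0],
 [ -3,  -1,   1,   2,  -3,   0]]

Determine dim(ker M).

2

Row reduce to echelon form.
R2 ← R2 − (4/5)·R1: [0, 29/5, -4/5, 37/5, -1, -16/5]
R3 ← R3 − (3/5)·R1: [0, 18/5, -18/5, 4/5, -2, 28/5]
R4 ← R4 − (2/5)·R1: [0, -13/5, -2/5, -24/5, 1, -8/5]
R5 ← R5 + (3/5)·R1: [0, -8/5, 8/5, 1/5, 0, 12/5]
R3 ← R3 − (18/29)·R2: [0, 0, -90/29, -110/29, -40/29, 220/29]
R4 ← R4 + (13/29)·R2: [0, 0, -22/29, -43/29, 16/29, -88/29]
R5 ← R5 + (8/29)·R2: [0, 0, 40/29, 65/29, -8/29, 44/29]
R4 ← R4 − (11/45)·R3: [0, 0, 0, -5/9, 8/9, -44/9]
R5 ← R5 + (4/9)·R3: [0, 0, 0, 5/9, -8/9, 44/9]
R5 ← R5 + R4: [0, 0, 0, 0, 0, 0]
4 nonzero rows, so rank(M) = 4.
M has 6 columns; by rank–nullity, nullity = 6 − 4 = 2.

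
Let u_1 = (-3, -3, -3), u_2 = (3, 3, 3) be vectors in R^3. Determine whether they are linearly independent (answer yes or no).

no

Form the matrix with these vectors as rows and row reduce.
R2 ← R2 + R1: [0, 0, 0]
1 nonzero row, so the 2 vectors span a space of dimension 1.
Since 1 < 2, the vectors are linearly dependent.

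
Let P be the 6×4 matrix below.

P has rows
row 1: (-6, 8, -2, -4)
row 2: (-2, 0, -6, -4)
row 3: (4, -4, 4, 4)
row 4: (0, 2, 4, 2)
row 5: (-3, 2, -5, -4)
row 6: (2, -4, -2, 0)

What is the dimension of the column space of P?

Row reduce to echelon form.
R2 ← R2 − (1/3)·R1: [0, -8/3, -16/3, -8/3]
R3 ← R3 + (2/3)·R1: [0, 4/3, 8/3, 4/3]
R5 ← R5 − (1/2)·R1: [0, -2, -4, -2]
R6 ← R6 + (1/3)·R1: [0, -4/3, -8/3, -4/3]
R3 ← R3 + (1/2)·R2: [0, 0, 0, 0]
R4 ← R4 + (3/4)·R2: [0, 0, 0, 0]
R5 ← R5 − (3/4)·R2: [0, 0, 0, 0]
R6 ← R6 − (1/2)·R2: [0, 0, 0, 0]
Echelon form has 2 nonzero rows, so rank(P) = 2.
The column space has dimension equal to the rank: 2.

2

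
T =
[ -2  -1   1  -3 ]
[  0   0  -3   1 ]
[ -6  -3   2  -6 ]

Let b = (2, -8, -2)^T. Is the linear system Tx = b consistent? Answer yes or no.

Row reduce the augmented matrix [T | b].
R3 ← R3 − (3)·R1: [0, 0, -1, 3, -8]
R3 ← R3 − (1/3)·R2: [0, 0, 0, 8/3, -16/3]
The echelon form has 3 nonzero rows, and every pivot lies in the first 4 columns, so rank(T) = rank([T|b]) = 3.
The system is consistent.

yes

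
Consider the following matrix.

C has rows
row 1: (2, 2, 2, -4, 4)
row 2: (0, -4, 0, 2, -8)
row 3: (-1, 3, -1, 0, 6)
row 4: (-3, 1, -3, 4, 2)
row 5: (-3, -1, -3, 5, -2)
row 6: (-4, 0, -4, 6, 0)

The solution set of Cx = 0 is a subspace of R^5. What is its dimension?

3

Row reduce to echelon form.
R3 ← R3 + (1/2)·R1: [0, 4, 0, -2, 8]
R4 ← R4 + (3/2)·R1: [0, 4, 0, -2, 8]
R5 ← R5 + (3/2)·R1: [0, 2, 0, -1, 4]
R6 ← R6 + (2)·R1: [0, 4, 0, -2, 8]
R3 ← R3 + R2: [0, 0, 0, 0, 0]
R4 ← R4 + R2: [0, 0, 0, 0, 0]
R5 ← R5 + (1/2)·R2: [0, 0, 0, 0, 0]
R6 ← R6 + R2: [0, 0, 0, 0, 0]
2 nonzero rows, so rank(C) = 2.
C has 5 columns; by rank–nullity, nullity = 5 − 2 = 3.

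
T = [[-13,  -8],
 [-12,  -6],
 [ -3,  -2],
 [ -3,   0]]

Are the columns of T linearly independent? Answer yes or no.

yes

Row reduce T to echelon form.
R2 ← R2 − (12/13)·R1: [0, 18/13]
R3 ← R3 − (3/13)·R1: [0, -2/13]
R4 ← R4 − (3/13)·R1: [0, 24/13]
R3 ← R3 + (1/9)·R2: [0, 0]
R4 ← R4 − (4/3)·R2: [0, 0]
2 pivots among 2 columns.
Every column is a pivot column, so the columns are linearly independent.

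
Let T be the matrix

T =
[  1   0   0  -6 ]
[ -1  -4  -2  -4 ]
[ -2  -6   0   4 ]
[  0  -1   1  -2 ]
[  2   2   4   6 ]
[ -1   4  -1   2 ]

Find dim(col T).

4

Row reduce to echelon form.
R2 ← R2 + R1: [0, -4, -2, -10]
R3 ← R3 + (2)·R1: [0, -6, 0, -8]
R5 ← R5 − (2)·R1: [0, 2, 4, 18]
R6 ← R6 + R1: [0, 4, -1, -4]
R3 ← R3 − (3/2)·R2: [0, 0, 3, 7]
R4 ← R4 − (1/4)·R2: [0, 0, 3/2, 1/2]
R5 ← R5 + (1/2)·R2: [0, 0, 3, 13]
R6 ← R6 + R2: [0, 0, -3, -14]
R4 ← R4 − (1/2)·R3: [0, 0, 0, -3]
R5 ← R5 − R3: [0, 0, 0, 6]
R6 ← R6 + R3: [0, 0, 0, -7]
R5 ← R5 + (2)·R4: [0, 0, 0, 0]
R6 ← R6 − (7/3)·R4: [0, 0, 0, 0]
Echelon form has 4 nonzero rows, so rank(T) = 4.
The column space has dimension equal to the rank: 4.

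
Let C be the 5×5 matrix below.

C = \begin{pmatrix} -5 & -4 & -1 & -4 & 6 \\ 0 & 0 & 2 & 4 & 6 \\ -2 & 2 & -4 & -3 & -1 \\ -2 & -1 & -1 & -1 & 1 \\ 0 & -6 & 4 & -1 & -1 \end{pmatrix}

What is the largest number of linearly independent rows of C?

Row reduce to echelon form.
R3 ← R3 − (2/5)·R1: [0, 18/5, -18/5, -7/5, -17/5]
R4 ← R4 − (2/5)·R1: [0, 3/5, -3/5, 3/5, -7/5]
Swap R2 ↔ R3
R4 ← R4 − (1/6)·R2: [0, 0, 0, 5/6, -5/6]
R5 ← R5 + (5/3)·R2: [0, 0, -2, -10/3, -20/3]
R5 ← R5 + R3: [0, 0, 0, 2/3, -2/3]
R5 ← R5 − (4/5)·R4: [0, 0, 0, 0, 0]
Echelon form has 4 nonzero rows, so rank(C) = 4.
The rank gives the maximum number of linearly independent rows: 4.

4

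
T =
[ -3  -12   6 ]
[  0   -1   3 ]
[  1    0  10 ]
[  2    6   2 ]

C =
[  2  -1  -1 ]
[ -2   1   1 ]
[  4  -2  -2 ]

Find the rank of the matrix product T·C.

First compute TC:
[[ 42, -21, -21],
 [ 14,  -7,  -7],
 [ 42, -21, -21],
 [  0,   0,   0]]
Now row reduce the product.
R2 ← R2 − (1/3)·R1: [0, 0, 0]
R3 ← R3 − R1: [0, 0, 0]
1 nonzero row, so rank(TC) = 1.

1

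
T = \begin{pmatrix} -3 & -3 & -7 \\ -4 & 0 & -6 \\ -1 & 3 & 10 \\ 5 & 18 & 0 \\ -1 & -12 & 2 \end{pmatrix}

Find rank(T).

3

Row reduce to echelon form.
R2 ← R2 − (4/3)·R1: [0, 4, 10/3]
R3 ← R3 − (1/3)·R1: [0, 4, 37/3]
R4 ← R4 + (5/3)·R1: [0, 13, -35/3]
R5 ← R5 − (1/3)·R1: [0, -11, 13/3]
R3 ← R3 − R2: [0, 0, 9]
R4 ← R4 − (13/4)·R2: [0, 0, -45/2]
R5 ← R5 + (11/4)·R2: [0, 0, 27/2]
R4 ← R4 + (5/2)·R3: [0, 0, 0]
R5 ← R5 − (3/2)·R3: [0, 0, 0]
Echelon form has 3 nonzero rows, so rank(T) = 3.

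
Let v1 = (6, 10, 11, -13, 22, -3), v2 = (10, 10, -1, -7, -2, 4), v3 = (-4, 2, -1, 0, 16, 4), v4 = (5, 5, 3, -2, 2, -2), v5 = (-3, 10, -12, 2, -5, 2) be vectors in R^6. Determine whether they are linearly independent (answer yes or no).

yes

Form the matrix with these vectors as rows and row reduce.
R2 ← R2 − (5/3)·R1: [0, -20/3, -58/3, 44/3, -116/3, 9]
R3 ← R3 + (2/3)·R1: [0, 26/3, 19/3, -26/3, 92/3, 2]
R4 ← R4 − (5/6)·R1: [0, -10/3, -37/6, 53/6, -49/3, 1/2]
R5 ← R5 + (1/2)·R1: [0, 15, -13/2, -9/2, 6, 1/2]
R3 ← R3 + (13/10)·R2: [0, 0, -94/5, 52/5, -98/5, 137/10]
R4 ← R4 − (1/2)·R2: [0, 0, 7/2, 3/2, 3, -4]
R5 ← R5 + (9/4)·R2: [0, 0, -50, 57/2, -81, 83/4]
R4 ← R4 + (35/188)·R3: [0, 0, 0, 323/94, -61/94, -545/376]
R5 ← R5 − (125/47)·R3: [0, 0, 0, 79/94, -1357/47, -2949/188]
R5 ← R5 − (79/323)·R4: [0, 0, 0, 0, -18549/646, -39617/2584]
5 nonzero rows, so the 5 vectors span a space of dimension 5.
Since 5 = 5, the vectors are linearly independent.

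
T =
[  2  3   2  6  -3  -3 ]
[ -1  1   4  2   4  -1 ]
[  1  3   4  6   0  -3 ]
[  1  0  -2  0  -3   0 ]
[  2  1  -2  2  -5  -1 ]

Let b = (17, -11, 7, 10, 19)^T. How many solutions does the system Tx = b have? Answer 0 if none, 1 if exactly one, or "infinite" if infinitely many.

Row reduce the augmented matrix [T | b].
R2 ← R2 + (1/2)·R1: [0, 5/2, 5, 5, 5/2, -5/2, -5/2]
R3 ← R3 − (1/2)·R1: [0, 3/2, 3, 3, 3/2, -3/2, -3/2]
R4 ← R4 − (1/2)·R1: [0, -3/2, -3, -3, -3/2, 3/2, 3/2]
R5 ← R5 − R1: [0, -2, -4, -4, -2, 2, 2]
R3 ← R3 − (3/5)·R2: [0, 0, 0, 0, 0, 0, 0]
R4 ← R4 + (3/5)·R2: [0, 0, 0, 0, 0, 0, 0]
R5 ← R5 + (4/5)·R2: [0, 0, 0, 0, 0, 0, 0]
The echelon form has 2 nonzero rows, and every pivot lies in the first 6 columns, so rank(T) = rank([T|b]) = 2.
The system is consistent.
rank = 2 < 6 unknowns, so there are infinitely many solutions.

infinite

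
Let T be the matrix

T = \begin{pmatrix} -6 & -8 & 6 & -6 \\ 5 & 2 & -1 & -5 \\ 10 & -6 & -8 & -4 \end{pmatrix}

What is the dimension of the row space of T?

Row reduce to echelon form.
R2 ← R2 + (5/6)·R1: [0, -14/3, 4, -10]
R3 ← R3 + (5/3)·R1: [0, -58/3, 2, -14]
R3 ← R3 − (29/7)·R2: [0, 0, -102/7, 192/7]
Echelon form has 3 nonzero rows, so rank(T) = 3.
The row space has dimension equal to the rank: 3.

3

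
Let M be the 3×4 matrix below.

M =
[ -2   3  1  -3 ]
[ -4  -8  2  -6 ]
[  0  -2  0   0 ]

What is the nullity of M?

2

Row reduce to echelon form.
R2 ← R2 − (2)·R1: [0, -14, 0, 0]
R3 ← R3 − (1/7)·R2: [0, 0, 0, 0]
2 nonzero rows, so rank(M) = 2.
M has 4 columns; by rank–nullity, nullity = 4 − 2 = 2.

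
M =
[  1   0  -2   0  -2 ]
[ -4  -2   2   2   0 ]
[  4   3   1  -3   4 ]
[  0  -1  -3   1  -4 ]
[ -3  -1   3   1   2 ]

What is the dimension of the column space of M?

Row reduce to echelon form.
R2 ← R2 + (4)·R1: [0, -2, -6, 2, -8]
R3 ← R3 − (4)·R1: [0, 3, 9, -3, 12]
R5 ← R5 + (3)·R1: [0, -1, -3, 1, -4]
R3 ← R3 + (3/2)·R2: [0, 0, 0, 0, 0]
R4 ← R4 − (1/2)·R2: [0, 0, 0, 0, 0]
R5 ← R5 − (1/2)·R2: [0, 0, 0, 0, 0]
Echelon form has 2 nonzero rows, so rank(M) = 2.
The column space has dimension equal to the rank: 2.

2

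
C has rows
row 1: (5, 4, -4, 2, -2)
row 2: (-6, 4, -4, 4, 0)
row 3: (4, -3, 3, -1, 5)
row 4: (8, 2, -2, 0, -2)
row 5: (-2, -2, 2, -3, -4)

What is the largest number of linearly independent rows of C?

3

Row reduce to echelon form.
R2 ← R2 + (6/5)·R1: [0, 44/5, -44/5, 32/5, -12/5]
R3 ← R3 − (4/5)·R1: [0, -31/5, 31/5, -13/5, 33/5]
R4 ← R4 − (8/5)·R1: [0, -22/5, 22/5, -16/5, 6/5]
R5 ← R5 + (2/5)·R1: [0, -2/5, 2/5, -11/5, -24/5]
R3 ← R3 + (31/44)·R2: [0, 0, 0, 21/11, 54/11]
R4 ← R4 + (1/2)·R2: [0, 0, 0, 0, 0]
R5 ← R5 + (1/22)·R2: [0, 0, 0, -21/11, -54/11]
R5 ← R5 + R3: [0, 0, 0, 0, 0]
Echelon form has 3 nonzero rows, so rank(C) = 3.
The rank gives the maximum number of linearly independent rows: 3.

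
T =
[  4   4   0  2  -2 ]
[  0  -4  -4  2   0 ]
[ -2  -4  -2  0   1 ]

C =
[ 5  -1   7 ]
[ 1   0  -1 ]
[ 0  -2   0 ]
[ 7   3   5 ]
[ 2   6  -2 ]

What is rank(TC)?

2

First compute TC:
[[ 34, -10,  38],
 [ 10,  14,  14],
 [-12,  12, -12]]
Now row reduce the product.
R2 ← R2 − (5/17)·R1: [0, 288/17, 48/17]
R3 ← R3 + (6/17)·R1: [0, 144/17, 24/17]
R3 ← R3 − (1/2)·R2: [0, 0, 0]
2 nonzero rows, so rank(TC) = 2.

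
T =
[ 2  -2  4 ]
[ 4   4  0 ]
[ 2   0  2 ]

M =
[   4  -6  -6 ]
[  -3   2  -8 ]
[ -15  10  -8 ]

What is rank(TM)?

2

First compute TM:
[[-46,  24, -28],
 [  4, -16, -56],
 [-22,   8, -28]]
Now row reduce the product.
R2 ← R2 + (2/23)·R1: [0, -320/23, -1344/23]
R3 ← R3 − (11/23)·R1: [0, -80/23, -336/23]
R3 ← R3 − (1/4)·R2: [0, 0, 0]
2 nonzero rows, so rank(TM) = 2.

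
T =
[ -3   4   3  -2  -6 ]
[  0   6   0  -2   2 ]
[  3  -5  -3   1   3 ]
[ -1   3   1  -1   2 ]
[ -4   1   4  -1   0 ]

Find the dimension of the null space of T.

1

Row reduce to echelon form.
R3 ← R3 + R1: [0, -1, 0, -1, -3]
R4 ← R4 − (1/3)·R1: [0, 5/3, 0, -1/3, 4]
R5 ← R5 − (4/3)·R1: [0, -13/3, 0, 5/3, 8]
R3 ← R3 + (1/6)·R2: [0, 0, 0, -4/3, -8/3]
R4 ← R4 − (5/18)·R2: [0, 0, 0, 2/9, 31/9]
R5 ← R5 + (13/18)·R2: [0, 0, 0, 2/9, 85/9]
R4 ← R4 + (1/6)·R3: [0, 0, 0, 0, 3]
R5 ← R5 + (1/6)·R3: [0, 0, 0, 0, 9]
R5 ← R5 − (3)·R4: [0, 0, 0, 0, 0]
4 nonzero rows, so rank(T) = 4.
T has 5 columns; by rank–nullity, nullity = 5 − 4 = 1.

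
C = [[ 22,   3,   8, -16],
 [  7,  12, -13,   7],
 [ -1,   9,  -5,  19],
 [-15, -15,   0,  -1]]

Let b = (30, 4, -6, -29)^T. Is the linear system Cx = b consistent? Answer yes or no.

yes

Row reduce the augmented matrix [C | b].
R2 ← R2 − (7/22)·R1: [0, 243/22, -171/11, 133/11, -61/11]
R3 ← R3 + (1/22)·R1: [0, 201/22, -51/11, 201/11, -51/11]
R4 ← R4 + (15/22)·R1: [0, -285/22, 60/11, -131/11, -94/11]
R3 ← R3 − (67/81)·R2: [0, 0, 74/9, 670/81, -4/81]
R4 ← R4 + (95/81)·R2: [0, 0, -115/9, 184/81, -1219/81]
R4 ← R4 + (115/74)·R3: [0, 0, 0, 1679/111, -1679/111]
The echelon form has 4 nonzero rows, and every pivot lies in the first 4 columns, so rank(C) = rank([C|b]) = 4.
The system is consistent.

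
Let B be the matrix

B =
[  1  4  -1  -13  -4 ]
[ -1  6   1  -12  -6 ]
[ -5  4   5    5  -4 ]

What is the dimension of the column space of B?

2

Row reduce to echelon form.
R2 ← R2 + R1: [0, 10, 0, -25, -10]
R3 ← R3 + (5)·R1: [0, 24, 0, -60, -24]
R3 ← R3 − (12/5)·R2: [0, 0, 0, 0, 0]
Echelon form has 2 nonzero rows, so rank(B) = 2.
The column space has dimension equal to the rank: 2.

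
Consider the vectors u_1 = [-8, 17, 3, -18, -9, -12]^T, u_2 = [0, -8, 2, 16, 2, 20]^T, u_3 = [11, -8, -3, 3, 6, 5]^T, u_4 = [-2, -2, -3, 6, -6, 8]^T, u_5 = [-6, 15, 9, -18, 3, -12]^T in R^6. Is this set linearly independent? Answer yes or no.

Form the matrix with these vectors as rows and row reduce.
R3 ← R3 + (11/8)·R1: [0, 123/8, 9/8, -87/4, -51/8, -23/2]
R4 ← R4 − (1/4)·R1: [0, -25/4, -15/4, 21/2, -15/4, 11]
R5 ← R5 − (3/4)·R1: [0, 9/4, 27/4, -9/2, 39/4, -3]
R3 ← R3 + (123/64)·R2: [0, 0, 159/32, 9, -81/32, 431/16]
R4 ← R4 − (25/32)·R2: [0, 0, -85/16, -2, -85/16, -37/8]
R5 ← R5 + (9/32)·R2: [0, 0, 117/16, 0, 165/16, 21/8]
R4 ← R4 + (170/159)·R3: [0, 0, 0, 404/53, -425/53, 3844/159]
R5 ← R5 − (78/53)·R3: [0, 0, 0, -702/53, 744/53, -1962/53]
R5 ← R5 + (351/202)·R4: [0, 0, 0, 0, 21/202, 504/101]
5 nonzero rows, so the 5 vectors span a space of dimension 5.
Since 5 = 5, the vectors are linearly independent.

yes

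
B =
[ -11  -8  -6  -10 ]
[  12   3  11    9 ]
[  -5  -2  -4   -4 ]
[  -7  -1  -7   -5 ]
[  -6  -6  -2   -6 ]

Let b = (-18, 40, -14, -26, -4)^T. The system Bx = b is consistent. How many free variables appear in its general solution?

Row reduce the augmented matrix [B | b].
R2 ← R2 + (12/11)·R1: [0, -63/11, 49/11, -21/11, 224/11]
R3 ← R3 − (5/11)·R1: [0, 18/11, -14/11, 6/11, -64/11]
R4 ← R4 − (7/11)·R1: [0, 45/11, -35/11, 15/11, -160/11]
R5 ← R5 − (6/11)·R1: [0, -18/11, 14/11, -6/11, 64/11]
R3 ← R3 + (2/7)·R2: [0, 0, 0, 0, 0]
R4 ← R4 + (5/7)·R2: [0, 0, 0, 0, 0]
R5 ← R5 − (2/7)·R2: [0, 0, 0, 0, 0]
The echelon form has 2 nonzero rows, and every pivot lies in the first 4 columns, so rank(B) = rank([B|b]) = 2.
The system is consistent.
Free variables = (unknowns) − (rank) = 4 − 2 = 2.

2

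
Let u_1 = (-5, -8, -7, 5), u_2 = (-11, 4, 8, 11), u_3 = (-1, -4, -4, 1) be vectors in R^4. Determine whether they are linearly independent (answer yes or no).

Form the matrix with these vectors as rows and row reduce.
R2 ← R2 − (11/5)·R1: [0, 108/5, 117/5, 0]
R3 ← R3 − (1/5)·R1: [0, -12/5, -13/5, 0]
R3 ← R3 + (1/9)·R2: [0, 0, 0, 0]
2 nonzero rows, so the 3 vectors span a space of dimension 2.
Since 2 < 3, the vectors are linearly dependent.

no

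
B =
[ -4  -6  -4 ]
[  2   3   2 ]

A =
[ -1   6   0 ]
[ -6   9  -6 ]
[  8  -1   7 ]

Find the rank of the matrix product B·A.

1

First compute BA:
[[  8, -74,   8],
 [ -4,  37,  -4]]
Now row reduce the product.
R2 ← R2 + (1/2)·R1: [0, 0, 0]
1 nonzero row, so rank(BA) = 1.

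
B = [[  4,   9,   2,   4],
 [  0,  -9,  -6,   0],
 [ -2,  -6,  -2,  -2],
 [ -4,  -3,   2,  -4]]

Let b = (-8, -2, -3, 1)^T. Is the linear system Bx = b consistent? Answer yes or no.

Row reduce the augmented matrix [B | b].
R3 ← R3 + (1/2)·R1: [0, -3/2, -1, 0, -7]
R4 ← R4 + R1: [0, 6, 4, 0, -7]
R3 ← R3 − (1/6)·R2: [0, 0, 0, 0, -20/3]
R4 ← R4 + (2/3)·R2: [0, 0, 0, 0, -25/3]
R4 ← R4 − (5/4)·R3: [0, 0, 0, 0, 0]
The echelon form has 3 nonzero rows; the last pivot sits in the augmented column, so rank(B) = 2 but rank([B|b]) = 3.
Since the ranks differ, the system is inconsistent.

no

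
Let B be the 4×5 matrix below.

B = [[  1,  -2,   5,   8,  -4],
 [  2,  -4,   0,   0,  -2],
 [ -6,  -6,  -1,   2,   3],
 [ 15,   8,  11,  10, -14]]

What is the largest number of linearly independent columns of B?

Row reduce to echelon form.
R2 ← R2 − (2)·R1: [0, 0, -10, -16, 6]
R3 ← R3 + (6)·R1: [0, -18, 29, 50, -21]
R4 ← R4 − (15)·R1: [0, 38, -64, -110, 46]
Swap R2 ↔ R3
R4 ← R4 + (19/9)·R2: [0, 0, -25/9, -40/9, 5/3]
R4 ← R4 − (5/18)·R3: [0, 0, 0, 0, 0]
Echelon form has 3 nonzero rows, so rank(B) = 3.
The rank gives the maximum number of linearly independent columns: 3.

3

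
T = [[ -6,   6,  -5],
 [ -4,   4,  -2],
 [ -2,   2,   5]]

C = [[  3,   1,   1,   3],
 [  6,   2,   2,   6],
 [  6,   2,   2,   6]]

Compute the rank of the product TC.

First compute TC:
[[-12,  -4,  -4, -12],
 [  0,   0,   0,   0],
 [ 36,  12,  12,  36]]
Now row reduce the product.
R3 ← R3 + (3)·R1: [0, 0, 0, 0]
1 nonzero row, so rank(TC) = 1.

1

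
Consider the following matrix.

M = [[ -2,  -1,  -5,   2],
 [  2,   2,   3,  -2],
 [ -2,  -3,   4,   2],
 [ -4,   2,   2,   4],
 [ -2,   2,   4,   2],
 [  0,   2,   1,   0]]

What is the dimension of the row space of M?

Row reduce to echelon form.
R2 ← R2 + R1: [0, 1, -2, 0]
R3 ← R3 − R1: [0, -2, 9, 0]
R4 ← R4 − (2)·R1: [0, 4, 12, 0]
R5 ← R5 − R1: [0, 3, 9, 0]
R3 ← R3 + (2)·R2: [0, 0, 5, 0]
R4 ← R4 − (4)·R2: [0, 0, 20, 0]
R5 ← R5 − (3)·R2: [0, 0, 15, 0]
R6 ← R6 − (2)·R2: [0, 0, 5, 0]
R4 ← R4 − (4)·R3: [0, 0, 0, 0]
R5 ← R5 − (3)·R3: [0, 0, 0, 0]
R6 ← R6 − R3: [0, 0, 0, 0]
Echelon form has 3 nonzero rows, so rank(M) = 3.
The row space has dimension equal to the rank: 3.

3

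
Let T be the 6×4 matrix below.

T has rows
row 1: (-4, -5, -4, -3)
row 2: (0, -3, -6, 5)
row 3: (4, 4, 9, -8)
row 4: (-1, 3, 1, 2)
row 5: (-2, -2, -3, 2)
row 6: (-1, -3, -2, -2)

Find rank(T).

Row reduce to echelon form.
R3 ← R3 + R1: [0, -1, 5, -11]
R4 ← R4 − (1/4)·R1: [0, 17/4, 2, 11/4]
R5 ← R5 − (1/2)·R1: [0, 1/2, -1, 7/2]
R6 ← R6 − (1/4)·R1: [0, -7/4, -1, -5/4]
R3 ← R3 − (1/3)·R2: [0, 0, 7, -38/3]
R4 ← R4 + (17/12)·R2: [0, 0, -13/2, 59/6]
R5 ← R5 + (1/6)·R2: [0, 0, -2, 13/3]
R6 ← R6 − (7/12)·R2: [0, 0, 5/2, -25/6]
R4 ← R4 + (13/14)·R3: [0, 0, 0, -27/14]
R5 ← R5 + (2/7)·R3: [0, 0, 0, 5/7]
R6 ← R6 − (5/14)·R3: [0, 0, 0, 5/14]
R5 ← R5 + (10/27)·R4: [0, 0, 0, 0]
R6 ← R6 + (5/27)·R4: [0, 0, 0, 0]
Echelon form has 4 nonzero rows, so rank(T) = 4.

4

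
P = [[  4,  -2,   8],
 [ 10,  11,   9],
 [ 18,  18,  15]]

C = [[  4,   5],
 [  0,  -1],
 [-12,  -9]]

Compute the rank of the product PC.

First compute PC:
[[-80, -50],
 [-68, -42],
 [-108, -63]]
Now row reduce the product.
R2 ← R2 − (17/20)·R1: [0, 1/2]
R3 ← R3 − (27/20)·R1: [0, 9/2]
R3 ← R3 − (9)·R2: [0, 0]
2 nonzero rows, so rank(PC) = 2.

2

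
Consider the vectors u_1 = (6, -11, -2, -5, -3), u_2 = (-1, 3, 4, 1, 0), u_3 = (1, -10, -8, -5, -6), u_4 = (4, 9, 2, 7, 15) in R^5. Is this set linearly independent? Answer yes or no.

no

Form the matrix with these vectors as rows and row reduce.
R2 ← R2 + (1/6)·R1: [0, 7/6, 11/3, 1/6, -1/2]
R3 ← R3 − (1/6)·R1: [0, -49/6, -23/3, -25/6, -11/2]
R4 ← R4 − (2/3)·R1: [0, 49/3, 10/3, 31/3, 17]
R3 ← R3 + (7)·R2: [0, 0, 18, -3, -9]
R4 ← R4 − (14)·R2: [0, 0, -48, 8, 24]
R4 ← R4 + (8/3)·R3: [0, 0, 0, 0, 0]
3 nonzero rows, so the 4 vectors span a space of dimension 3.
Since 3 < 4, the vectors are linearly dependent.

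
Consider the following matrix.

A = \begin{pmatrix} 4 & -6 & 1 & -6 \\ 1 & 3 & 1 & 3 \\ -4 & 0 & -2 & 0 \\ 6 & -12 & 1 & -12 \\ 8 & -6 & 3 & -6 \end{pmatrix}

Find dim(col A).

2

Row reduce to echelon form.
R2 ← R2 − (1/4)·R1: [0, 9/2, 3/4, 9/2]
R3 ← R3 + R1: [0, -6, -1, -6]
R4 ← R4 − (3/2)·R1: [0, -3, -1/2, -3]
R5 ← R5 − (2)·R1: [0, 6, 1, 6]
R3 ← R3 + (4/3)·R2: [0, 0, 0, 0]
R4 ← R4 + (2/3)·R2: [0, 0, 0, 0]
R5 ← R5 − (4/3)·R2: [0, 0, 0, 0]
Echelon form has 2 nonzero rows, so rank(A) = 2.
The column space has dimension equal to the rank: 2.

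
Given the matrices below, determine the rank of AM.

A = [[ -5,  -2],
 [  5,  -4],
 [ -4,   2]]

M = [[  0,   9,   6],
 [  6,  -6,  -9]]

2

First compute AM:
[[-12, -33, -12],
 [-24,  69,  66],
 [ 12, -48, -42]]
Now row reduce the product.
R2 ← R2 − (2)·R1: [0, 135, 90]
R3 ← R3 + R1: [0, -81, -54]
R3 ← R3 + (3/5)·R2: [0, 0, 0]
2 nonzero rows, so rank(AM) = 2.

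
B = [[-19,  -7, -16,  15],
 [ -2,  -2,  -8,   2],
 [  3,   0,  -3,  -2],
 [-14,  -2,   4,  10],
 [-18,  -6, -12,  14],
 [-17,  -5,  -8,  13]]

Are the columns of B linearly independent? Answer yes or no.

no

Row reduce B to echelon form.
R2 ← R2 − (2/19)·R1: [0, -24/19, -120/19, 8/19]
R3 ← R3 + (3/19)·R1: [0, -21/19, -105/19, 7/19]
R4 ← R4 − (14/19)·R1: [0, 60/19, 300/19, -20/19]
R5 ← R5 − (18/19)·R1: [0, 12/19, 60/19, -4/19]
R6 ← R6 − (17/19)·R1: [0, 24/19, 120/19, -8/19]
R3 ← R3 − (7/8)·R2: [0, 0, 0, 0]
R4 ← R4 + (5/2)·R2: [0, 0, 0, 0]
R5 ← R5 + (1/2)·R2: [0, 0, 0, 0]
R6 ← R6 + R2: [0, 0, 0, 0]
2 pivots among 4 columns.
Only 2 < 4 pivot columns, so the columns are linearly dependent.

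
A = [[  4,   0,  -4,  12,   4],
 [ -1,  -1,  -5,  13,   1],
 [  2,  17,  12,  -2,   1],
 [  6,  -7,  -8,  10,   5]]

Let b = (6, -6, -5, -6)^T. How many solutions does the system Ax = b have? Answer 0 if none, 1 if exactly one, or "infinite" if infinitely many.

Row reduce the augmented matrix [A | b].
R2 ← R2 + (1/4)·R1: [0, -1, -6, 16, 2, -9/2]
R3 ← R3 − (1/2)·R1: [0, 17, 14, -8, -1, -8]
R4 ← R4 − (3/2)·R1: [0, -7, -2, -8, -1, -15]
R3 ← R3 + (17)·R2: [0, 0, -88, 264, 33, -169/2]
R4 ← R4 − (7)·R2: [0, 0, 40, -120, -15, 33/2]
R4 ← R4 + (5/11)·R3: [0, 0, 0, 0, 0, -241/11]
The echelon form has 4 nonzero rows; the last pivot sits in the augmented column, so rank(A) = 3 but rank([A|b]) = 4.
Since the ranks differ, the system is inconsistent.
It has no solutions.

0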